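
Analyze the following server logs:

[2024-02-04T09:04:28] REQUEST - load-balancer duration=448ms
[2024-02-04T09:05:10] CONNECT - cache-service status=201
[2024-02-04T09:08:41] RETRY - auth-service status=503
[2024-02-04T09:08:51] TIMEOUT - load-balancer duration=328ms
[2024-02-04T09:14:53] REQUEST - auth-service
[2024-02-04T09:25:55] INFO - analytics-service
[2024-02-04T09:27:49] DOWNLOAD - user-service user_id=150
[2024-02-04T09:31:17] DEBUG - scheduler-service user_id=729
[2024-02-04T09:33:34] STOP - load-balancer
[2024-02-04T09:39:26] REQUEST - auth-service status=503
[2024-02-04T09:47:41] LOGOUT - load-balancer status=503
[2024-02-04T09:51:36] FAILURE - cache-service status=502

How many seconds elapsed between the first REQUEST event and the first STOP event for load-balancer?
1746

To find the time between events:

1. Locate the first REQUEST event for load-balancer: 2024-02-04T09:04:28
2. Locate the first STOP event for load-balancer: 2024-02-04T09:33:34
3. Calculate the difference: 2024-02-04T09:33:34 - 2024-02-04T09:04:28 = 1746 seconds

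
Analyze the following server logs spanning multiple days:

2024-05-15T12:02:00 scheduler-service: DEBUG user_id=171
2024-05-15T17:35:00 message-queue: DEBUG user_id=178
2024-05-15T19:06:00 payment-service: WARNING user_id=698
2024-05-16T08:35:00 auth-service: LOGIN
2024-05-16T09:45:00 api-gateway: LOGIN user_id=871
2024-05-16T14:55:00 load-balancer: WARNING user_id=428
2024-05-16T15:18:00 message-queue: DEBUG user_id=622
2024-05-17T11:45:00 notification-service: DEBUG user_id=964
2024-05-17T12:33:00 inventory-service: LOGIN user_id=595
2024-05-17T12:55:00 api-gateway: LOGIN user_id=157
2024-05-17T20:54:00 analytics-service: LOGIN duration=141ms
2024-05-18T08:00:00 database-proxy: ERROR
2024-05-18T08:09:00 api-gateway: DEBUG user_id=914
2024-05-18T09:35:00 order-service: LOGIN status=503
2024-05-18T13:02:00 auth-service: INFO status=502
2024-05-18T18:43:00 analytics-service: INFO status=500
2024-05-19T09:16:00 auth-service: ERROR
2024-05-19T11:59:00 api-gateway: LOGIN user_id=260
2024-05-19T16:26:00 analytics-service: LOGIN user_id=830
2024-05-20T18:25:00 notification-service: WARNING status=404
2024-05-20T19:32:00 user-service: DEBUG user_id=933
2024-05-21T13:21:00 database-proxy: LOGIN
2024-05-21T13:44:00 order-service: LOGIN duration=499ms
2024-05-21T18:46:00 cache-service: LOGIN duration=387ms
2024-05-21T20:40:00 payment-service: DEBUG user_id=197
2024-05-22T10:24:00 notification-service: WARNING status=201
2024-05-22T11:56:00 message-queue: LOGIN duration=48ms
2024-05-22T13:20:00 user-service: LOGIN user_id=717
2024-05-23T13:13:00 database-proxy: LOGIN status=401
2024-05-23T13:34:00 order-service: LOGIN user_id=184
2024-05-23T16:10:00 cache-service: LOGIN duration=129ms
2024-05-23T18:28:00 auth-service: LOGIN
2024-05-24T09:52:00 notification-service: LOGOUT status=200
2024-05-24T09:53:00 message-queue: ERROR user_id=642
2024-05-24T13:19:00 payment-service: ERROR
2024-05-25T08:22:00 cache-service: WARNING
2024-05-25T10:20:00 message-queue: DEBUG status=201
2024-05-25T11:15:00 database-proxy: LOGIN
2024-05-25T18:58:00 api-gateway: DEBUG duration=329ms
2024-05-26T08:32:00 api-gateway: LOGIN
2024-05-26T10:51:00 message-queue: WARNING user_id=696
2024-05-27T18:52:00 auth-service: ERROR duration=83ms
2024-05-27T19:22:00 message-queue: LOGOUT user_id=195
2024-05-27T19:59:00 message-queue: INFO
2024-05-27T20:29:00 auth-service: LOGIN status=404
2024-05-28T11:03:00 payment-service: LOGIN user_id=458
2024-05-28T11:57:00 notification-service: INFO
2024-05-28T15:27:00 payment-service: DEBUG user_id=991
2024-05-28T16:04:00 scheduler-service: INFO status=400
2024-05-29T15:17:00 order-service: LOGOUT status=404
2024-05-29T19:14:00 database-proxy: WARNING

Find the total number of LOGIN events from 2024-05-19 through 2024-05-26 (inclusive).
13

To filter by date range:

1. Date range: 2024-05-19 through 2024-05-26, both dates inclusive
2. Filter for LOGIN events whose date falls in this range
3. Count matching events: 13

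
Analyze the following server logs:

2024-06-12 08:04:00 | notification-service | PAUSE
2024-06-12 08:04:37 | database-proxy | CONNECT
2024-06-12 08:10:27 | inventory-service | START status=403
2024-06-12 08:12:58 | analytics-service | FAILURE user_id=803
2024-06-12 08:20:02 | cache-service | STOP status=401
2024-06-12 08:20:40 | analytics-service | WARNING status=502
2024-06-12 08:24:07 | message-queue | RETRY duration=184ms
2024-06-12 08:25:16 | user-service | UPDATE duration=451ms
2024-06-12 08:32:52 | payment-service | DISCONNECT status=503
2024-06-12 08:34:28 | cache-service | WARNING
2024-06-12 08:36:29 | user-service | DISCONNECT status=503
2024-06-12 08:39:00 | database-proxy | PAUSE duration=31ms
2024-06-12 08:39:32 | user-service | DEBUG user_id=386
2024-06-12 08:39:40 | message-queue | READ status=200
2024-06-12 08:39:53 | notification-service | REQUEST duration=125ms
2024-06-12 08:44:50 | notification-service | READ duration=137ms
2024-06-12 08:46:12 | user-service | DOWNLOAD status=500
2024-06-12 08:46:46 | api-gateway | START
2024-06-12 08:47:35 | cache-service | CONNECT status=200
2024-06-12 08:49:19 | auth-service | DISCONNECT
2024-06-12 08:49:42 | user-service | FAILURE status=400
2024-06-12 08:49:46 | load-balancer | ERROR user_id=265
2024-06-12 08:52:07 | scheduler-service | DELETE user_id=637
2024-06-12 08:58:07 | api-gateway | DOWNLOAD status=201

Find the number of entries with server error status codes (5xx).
4

To find matching entries:

1. Pattern to match: server error status codes (5xx)
2. Scan each log entry for the pattern
3. Count matches: 4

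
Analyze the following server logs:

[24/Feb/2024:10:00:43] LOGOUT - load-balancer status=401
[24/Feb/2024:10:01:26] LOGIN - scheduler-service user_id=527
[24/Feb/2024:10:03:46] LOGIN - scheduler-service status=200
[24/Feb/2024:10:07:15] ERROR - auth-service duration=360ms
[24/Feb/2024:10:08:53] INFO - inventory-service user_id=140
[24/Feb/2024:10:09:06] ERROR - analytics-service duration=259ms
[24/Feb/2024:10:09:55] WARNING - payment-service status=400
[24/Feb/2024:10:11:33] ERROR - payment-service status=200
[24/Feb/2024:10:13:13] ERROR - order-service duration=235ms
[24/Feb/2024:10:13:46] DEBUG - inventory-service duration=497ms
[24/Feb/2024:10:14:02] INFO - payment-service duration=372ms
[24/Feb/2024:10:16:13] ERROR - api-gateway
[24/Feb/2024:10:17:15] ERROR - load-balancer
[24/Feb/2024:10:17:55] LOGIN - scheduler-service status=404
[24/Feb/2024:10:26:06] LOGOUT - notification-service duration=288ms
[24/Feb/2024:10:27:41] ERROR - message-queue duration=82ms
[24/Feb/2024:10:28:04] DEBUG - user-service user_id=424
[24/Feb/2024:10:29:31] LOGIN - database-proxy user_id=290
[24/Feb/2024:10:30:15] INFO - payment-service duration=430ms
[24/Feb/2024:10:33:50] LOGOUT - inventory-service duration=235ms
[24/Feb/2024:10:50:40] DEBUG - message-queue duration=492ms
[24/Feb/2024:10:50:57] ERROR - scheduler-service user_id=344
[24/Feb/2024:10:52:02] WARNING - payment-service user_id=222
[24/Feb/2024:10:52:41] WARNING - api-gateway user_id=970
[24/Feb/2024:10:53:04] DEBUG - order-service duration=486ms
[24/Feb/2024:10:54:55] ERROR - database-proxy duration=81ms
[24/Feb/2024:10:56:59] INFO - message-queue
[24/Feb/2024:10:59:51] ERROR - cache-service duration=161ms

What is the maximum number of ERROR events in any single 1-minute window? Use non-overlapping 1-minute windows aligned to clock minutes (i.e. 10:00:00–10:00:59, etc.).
1

To find the burst window:

1. Divide the log period into non-overlapping 1-minute windows starting at 10:00
2. Count ERROR events in each window
3. Find the window with maximum count
4. Maximum events in a window: 1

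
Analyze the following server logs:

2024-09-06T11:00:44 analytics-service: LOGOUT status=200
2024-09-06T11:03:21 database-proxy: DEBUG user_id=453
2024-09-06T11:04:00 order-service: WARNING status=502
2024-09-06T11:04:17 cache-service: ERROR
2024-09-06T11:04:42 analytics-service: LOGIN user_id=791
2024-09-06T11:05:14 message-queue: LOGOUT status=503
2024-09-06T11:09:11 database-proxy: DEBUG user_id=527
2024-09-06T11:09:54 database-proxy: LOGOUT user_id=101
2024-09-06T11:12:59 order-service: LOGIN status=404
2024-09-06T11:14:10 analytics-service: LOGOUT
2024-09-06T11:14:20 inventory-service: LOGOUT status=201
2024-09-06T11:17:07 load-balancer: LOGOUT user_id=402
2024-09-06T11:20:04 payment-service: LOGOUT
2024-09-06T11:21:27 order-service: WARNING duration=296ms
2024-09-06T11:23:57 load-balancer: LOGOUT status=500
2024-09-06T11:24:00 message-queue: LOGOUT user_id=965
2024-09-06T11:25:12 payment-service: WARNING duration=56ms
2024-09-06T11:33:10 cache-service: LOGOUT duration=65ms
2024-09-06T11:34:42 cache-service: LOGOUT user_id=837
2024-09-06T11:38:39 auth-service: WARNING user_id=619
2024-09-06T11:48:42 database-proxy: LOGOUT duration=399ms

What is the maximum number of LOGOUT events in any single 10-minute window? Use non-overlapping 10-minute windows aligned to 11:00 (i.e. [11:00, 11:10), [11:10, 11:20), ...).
3

To find the burst window:

1. Divide the log period into non-overlapping 10-minute windows starting at 11:00
2. Count LOGOUT events in each window
3. Find the window with maximum count
4. Maximum events in a window: 3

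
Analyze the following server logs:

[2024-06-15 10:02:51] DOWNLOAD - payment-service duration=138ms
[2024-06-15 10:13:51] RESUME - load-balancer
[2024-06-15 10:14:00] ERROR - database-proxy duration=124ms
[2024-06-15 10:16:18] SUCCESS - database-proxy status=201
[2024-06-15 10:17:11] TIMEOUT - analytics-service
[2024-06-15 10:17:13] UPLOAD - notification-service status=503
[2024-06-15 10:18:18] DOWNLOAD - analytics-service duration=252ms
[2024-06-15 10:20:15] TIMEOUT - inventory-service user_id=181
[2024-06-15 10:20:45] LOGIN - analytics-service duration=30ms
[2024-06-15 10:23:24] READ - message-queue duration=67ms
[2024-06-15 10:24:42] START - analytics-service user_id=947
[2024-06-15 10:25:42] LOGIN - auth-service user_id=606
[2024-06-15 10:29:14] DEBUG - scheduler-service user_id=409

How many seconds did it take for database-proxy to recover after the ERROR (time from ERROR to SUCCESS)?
138

To calculate recovery time:

1. Find ERROR event for database-proxy: 2024-06-15 10:14:00
2. Find next SUCCESS event for database-proxy: 2024-06-15 10:16:18
3. Recovery time: 2024-06-15 10:16:18 - 2024-06-15 10:14:00 = 138 seconds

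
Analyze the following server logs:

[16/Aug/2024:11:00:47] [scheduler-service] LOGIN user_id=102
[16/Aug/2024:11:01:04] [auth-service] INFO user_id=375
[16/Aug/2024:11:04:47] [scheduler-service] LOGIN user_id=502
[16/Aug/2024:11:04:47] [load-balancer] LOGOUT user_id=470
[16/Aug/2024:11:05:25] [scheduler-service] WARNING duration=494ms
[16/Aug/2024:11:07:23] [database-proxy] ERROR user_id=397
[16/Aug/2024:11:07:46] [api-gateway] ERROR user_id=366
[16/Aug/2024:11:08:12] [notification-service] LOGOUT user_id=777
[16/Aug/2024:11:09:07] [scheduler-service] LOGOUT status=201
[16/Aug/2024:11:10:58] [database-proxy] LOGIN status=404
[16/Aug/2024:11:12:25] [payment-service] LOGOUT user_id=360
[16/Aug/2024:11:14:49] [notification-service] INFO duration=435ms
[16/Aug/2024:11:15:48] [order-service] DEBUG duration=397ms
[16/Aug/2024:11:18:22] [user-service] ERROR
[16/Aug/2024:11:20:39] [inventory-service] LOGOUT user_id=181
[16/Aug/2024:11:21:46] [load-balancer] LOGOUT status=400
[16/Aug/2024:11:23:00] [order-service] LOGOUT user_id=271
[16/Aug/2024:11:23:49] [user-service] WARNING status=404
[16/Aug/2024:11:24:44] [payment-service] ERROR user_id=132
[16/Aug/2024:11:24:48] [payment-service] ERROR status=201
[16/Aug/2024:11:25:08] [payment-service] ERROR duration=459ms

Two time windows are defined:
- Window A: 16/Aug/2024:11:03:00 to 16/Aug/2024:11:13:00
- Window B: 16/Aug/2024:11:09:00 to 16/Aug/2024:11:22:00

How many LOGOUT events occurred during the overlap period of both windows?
2

To find overlap events:

1. Window A: 16/Aug/2024:11:03:00 to 16/Aug/2024:11:13:00
2. Window B: 16/Aug/2024:11:09:00 to 16/Aug/2024:11:22:00
3. Overlap period: 16/Aug/2024:11:09:00 to 16/Aug/2024:11:13:00
4. Count LOGOUT events in overlap: 2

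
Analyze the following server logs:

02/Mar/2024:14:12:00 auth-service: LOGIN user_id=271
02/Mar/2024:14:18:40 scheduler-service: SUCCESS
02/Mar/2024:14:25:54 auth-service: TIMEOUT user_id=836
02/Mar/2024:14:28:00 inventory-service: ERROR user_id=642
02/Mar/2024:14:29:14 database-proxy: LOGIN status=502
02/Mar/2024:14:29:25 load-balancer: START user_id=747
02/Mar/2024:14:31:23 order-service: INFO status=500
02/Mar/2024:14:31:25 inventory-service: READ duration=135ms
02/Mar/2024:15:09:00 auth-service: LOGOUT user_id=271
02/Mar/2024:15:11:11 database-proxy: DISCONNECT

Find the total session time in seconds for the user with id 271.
3420

To calculate session duration:

1. Find LOGIN event for user_id=271: 02/Mar/2024:14:12:00
2. Find LOGOUT event for user_id=271: 02/Mar/2024:15:09:00
3. Session duration: 02/Mar/2024:15:09:00 - 02/Mar/2024:14:12:00 = 3420 seconds (57 minutes)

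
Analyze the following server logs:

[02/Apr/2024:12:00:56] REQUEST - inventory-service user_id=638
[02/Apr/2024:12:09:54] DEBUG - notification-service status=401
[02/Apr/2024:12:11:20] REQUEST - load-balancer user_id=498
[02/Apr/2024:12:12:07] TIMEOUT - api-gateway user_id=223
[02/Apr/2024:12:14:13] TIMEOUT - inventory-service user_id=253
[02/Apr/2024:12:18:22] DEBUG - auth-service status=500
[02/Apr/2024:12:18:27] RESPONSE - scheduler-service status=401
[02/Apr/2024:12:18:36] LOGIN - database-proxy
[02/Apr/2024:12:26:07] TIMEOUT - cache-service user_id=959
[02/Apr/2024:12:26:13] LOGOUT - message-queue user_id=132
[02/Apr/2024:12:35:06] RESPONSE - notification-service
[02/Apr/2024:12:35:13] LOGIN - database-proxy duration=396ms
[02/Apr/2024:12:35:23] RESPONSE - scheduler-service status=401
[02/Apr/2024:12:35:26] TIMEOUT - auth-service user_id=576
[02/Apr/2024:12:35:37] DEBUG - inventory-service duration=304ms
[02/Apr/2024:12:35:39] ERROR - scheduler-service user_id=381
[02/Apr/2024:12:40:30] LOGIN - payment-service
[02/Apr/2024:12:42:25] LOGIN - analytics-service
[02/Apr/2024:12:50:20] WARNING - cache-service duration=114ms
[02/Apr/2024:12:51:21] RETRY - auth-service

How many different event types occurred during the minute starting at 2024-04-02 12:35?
5

To count unique event types:

1. Filter events in the minute starting at 2024-04-02 12:35
2. Extract event types from matching entries
3. Count unique types: 5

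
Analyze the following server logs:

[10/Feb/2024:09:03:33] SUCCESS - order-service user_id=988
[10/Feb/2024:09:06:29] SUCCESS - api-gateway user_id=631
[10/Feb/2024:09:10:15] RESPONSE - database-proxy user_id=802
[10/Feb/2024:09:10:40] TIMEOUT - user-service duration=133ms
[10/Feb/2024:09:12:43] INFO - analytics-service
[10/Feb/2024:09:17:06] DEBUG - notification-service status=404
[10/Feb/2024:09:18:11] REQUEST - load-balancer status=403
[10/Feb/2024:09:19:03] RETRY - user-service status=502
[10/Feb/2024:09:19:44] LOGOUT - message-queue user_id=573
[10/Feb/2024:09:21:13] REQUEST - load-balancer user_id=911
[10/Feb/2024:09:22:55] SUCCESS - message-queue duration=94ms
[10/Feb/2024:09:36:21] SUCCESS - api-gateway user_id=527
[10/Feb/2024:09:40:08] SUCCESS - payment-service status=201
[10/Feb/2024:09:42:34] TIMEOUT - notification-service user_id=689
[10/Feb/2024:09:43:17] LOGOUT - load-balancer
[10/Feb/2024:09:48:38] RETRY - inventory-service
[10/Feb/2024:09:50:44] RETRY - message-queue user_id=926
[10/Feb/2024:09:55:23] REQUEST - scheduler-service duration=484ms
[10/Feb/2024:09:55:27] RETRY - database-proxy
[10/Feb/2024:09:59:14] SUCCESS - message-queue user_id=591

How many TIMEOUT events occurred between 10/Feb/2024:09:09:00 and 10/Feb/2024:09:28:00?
1

To count events in the time window:

1. Window boundaries: 10/Feb/2024:09:09:00 to 10/Feb/2024:09:28:00
2. Filter for TIMEOUT events within this window
3. Count matching events: 1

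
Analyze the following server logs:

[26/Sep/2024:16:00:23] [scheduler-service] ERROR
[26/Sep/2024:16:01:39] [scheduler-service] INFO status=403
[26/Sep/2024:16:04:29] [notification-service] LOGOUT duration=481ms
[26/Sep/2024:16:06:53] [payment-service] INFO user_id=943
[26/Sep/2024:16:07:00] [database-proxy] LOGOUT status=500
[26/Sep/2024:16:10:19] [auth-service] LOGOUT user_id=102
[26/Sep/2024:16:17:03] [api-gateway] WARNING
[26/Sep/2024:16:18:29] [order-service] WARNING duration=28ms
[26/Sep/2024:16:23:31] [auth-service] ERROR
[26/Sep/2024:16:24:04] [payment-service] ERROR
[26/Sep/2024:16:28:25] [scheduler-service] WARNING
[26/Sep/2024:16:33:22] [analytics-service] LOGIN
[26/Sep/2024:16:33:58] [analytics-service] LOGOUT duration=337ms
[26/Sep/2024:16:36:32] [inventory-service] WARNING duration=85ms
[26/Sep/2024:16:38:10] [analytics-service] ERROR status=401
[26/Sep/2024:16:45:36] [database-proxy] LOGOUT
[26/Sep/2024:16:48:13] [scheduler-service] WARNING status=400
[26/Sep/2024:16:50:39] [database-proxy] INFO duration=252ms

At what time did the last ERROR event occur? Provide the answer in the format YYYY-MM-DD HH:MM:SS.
2024-09-26 16:38:10

To find the last event:

1. Filter for all ERROR events
2. Sort by timestamp
3. Select the last one
4. Timestamp: 2024-09-26 16:38:10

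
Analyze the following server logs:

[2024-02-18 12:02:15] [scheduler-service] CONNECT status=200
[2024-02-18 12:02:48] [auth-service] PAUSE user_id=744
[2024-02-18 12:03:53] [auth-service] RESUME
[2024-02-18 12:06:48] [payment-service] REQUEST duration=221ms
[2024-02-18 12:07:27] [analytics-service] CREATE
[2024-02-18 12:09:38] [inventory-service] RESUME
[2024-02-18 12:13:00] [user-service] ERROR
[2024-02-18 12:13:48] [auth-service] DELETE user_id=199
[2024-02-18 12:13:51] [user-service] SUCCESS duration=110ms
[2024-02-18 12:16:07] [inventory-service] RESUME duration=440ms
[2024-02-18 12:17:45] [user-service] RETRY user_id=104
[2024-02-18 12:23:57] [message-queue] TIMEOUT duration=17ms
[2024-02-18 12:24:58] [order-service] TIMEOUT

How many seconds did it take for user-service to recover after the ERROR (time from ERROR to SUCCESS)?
51

To calculate recovery time:

1. Find ERROR event for user-service: 2024-02-18 12:13:00
2. Find next SUCCESS event for user-service: 2024-02-18 12:13:51
3. Recovery time: 2024-02-18 12:13:51 - 2024-02-18 12:13:00 = 51 seconds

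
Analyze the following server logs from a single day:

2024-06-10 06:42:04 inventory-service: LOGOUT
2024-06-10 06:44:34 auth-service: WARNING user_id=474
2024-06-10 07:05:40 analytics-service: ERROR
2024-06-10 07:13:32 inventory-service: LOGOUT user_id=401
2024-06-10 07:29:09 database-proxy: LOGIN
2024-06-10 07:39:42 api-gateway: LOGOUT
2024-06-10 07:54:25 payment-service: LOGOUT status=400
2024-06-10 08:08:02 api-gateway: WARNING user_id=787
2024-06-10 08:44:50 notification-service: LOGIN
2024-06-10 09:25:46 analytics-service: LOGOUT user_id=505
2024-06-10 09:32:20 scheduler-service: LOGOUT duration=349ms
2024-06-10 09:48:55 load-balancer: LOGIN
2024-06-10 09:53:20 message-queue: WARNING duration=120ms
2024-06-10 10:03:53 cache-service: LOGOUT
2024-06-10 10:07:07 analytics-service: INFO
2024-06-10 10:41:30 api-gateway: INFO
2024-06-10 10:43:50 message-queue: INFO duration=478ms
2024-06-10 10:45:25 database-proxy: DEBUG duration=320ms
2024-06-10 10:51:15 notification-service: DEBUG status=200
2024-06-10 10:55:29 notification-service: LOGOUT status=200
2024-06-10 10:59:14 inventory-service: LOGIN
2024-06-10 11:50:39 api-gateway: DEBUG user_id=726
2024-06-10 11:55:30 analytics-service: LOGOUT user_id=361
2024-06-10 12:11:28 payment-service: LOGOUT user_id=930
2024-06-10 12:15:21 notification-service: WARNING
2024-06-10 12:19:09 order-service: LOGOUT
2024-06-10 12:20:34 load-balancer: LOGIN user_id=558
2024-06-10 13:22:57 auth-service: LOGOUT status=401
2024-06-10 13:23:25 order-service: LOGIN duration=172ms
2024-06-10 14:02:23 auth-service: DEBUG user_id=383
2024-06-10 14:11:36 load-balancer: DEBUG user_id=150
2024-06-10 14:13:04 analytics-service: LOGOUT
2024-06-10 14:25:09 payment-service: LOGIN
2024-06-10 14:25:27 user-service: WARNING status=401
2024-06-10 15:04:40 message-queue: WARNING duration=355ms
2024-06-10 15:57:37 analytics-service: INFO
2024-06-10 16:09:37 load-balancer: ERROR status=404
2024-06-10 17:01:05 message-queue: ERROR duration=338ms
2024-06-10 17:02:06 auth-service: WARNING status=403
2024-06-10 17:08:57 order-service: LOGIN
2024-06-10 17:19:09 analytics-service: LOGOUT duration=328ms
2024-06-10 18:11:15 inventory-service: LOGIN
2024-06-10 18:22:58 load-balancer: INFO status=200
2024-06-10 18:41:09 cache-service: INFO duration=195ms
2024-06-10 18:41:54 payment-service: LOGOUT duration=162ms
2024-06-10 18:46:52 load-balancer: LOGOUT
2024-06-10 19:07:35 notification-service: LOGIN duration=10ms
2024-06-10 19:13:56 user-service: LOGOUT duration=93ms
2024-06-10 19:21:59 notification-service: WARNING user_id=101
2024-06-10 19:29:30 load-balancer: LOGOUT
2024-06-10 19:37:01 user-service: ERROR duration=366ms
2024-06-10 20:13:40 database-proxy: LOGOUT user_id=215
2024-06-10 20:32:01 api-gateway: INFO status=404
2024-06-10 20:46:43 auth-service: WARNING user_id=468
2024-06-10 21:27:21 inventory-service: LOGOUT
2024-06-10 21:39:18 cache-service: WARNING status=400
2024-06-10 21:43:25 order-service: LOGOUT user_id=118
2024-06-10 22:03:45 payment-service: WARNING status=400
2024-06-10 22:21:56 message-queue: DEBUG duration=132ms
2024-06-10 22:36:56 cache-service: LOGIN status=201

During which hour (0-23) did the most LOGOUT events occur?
7

To find the peak hour:

1. Group all LOGOUT events by hour
2. Count events in each hour
3. Find hour with maximum count
4. Peak hour: 7 (with 3 events)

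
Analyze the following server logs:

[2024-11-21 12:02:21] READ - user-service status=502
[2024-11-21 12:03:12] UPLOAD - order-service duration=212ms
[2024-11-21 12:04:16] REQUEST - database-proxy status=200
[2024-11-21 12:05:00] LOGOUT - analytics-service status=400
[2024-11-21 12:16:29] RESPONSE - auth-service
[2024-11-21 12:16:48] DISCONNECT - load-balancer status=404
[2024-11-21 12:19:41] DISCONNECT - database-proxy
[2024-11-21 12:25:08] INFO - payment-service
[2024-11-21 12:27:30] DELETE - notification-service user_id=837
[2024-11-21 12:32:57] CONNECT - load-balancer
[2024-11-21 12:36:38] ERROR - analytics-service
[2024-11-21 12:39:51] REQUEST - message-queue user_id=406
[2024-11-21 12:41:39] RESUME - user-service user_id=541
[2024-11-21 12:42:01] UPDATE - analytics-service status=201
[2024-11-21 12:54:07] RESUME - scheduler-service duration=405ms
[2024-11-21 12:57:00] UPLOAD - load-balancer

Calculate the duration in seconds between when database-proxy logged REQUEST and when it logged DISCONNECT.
925

To find the time between events:

1. Locate the first REQUEST event for database-proxy: 2024-11-21 12:04:16
2. Locate the first DISCONNECT event for database-proxy: 2024-11-21 12:19:41
3. Calculate the difference: 2024-11-21 12:19:41 - 2024-11-21 12:04:16 = 925 seconds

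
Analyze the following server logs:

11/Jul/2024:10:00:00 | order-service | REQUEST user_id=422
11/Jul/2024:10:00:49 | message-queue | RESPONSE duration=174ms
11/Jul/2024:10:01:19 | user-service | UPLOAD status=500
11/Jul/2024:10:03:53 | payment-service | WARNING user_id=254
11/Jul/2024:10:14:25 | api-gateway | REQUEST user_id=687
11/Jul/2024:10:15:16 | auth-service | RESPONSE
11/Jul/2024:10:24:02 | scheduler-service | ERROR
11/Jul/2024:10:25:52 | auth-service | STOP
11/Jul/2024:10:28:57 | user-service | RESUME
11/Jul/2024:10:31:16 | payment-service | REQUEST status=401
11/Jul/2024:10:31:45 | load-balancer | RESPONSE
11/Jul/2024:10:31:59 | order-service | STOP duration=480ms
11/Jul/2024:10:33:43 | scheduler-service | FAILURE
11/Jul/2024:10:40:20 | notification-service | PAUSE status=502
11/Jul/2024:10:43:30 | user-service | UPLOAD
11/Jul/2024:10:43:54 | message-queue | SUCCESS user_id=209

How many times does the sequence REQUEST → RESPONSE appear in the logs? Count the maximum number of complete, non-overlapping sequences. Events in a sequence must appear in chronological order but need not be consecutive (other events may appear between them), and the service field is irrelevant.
3

To count sequences:

1. Look for pattern: REQUEST → RESPONSE
2. Greedily scan the log in chronological order, matching each sequence element in turn (ignoring service)
3. Each time the full pattern completes, increment the count and restart matching from the next event
4. Complete non-overlapping sequences found: 3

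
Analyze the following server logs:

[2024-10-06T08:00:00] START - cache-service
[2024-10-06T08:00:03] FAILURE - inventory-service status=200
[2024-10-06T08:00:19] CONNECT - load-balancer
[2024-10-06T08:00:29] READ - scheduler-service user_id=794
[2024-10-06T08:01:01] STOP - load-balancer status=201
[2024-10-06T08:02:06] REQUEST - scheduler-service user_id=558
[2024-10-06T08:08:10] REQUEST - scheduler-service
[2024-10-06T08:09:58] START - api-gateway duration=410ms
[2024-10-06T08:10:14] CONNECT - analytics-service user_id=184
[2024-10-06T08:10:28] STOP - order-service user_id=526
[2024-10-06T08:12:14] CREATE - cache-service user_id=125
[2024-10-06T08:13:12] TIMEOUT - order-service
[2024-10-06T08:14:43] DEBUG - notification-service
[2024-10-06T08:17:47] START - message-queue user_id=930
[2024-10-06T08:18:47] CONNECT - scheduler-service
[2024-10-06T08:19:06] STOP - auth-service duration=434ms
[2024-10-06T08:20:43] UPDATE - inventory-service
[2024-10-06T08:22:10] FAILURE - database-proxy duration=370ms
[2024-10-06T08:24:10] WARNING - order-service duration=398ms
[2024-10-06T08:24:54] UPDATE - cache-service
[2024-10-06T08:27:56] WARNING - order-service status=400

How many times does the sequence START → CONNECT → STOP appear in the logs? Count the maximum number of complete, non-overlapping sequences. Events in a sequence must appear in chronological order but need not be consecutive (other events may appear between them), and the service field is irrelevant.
3

To count sequences:

1. Look for pattern: START → CONNECT → STOP
2. Greedily scan the log in chronological order, matching each sequence element in turn (ignoring service)
3. Each time the full pattern completes, increment the count and restart matching from the next event
4. Complete non-overlapping sequences found: 3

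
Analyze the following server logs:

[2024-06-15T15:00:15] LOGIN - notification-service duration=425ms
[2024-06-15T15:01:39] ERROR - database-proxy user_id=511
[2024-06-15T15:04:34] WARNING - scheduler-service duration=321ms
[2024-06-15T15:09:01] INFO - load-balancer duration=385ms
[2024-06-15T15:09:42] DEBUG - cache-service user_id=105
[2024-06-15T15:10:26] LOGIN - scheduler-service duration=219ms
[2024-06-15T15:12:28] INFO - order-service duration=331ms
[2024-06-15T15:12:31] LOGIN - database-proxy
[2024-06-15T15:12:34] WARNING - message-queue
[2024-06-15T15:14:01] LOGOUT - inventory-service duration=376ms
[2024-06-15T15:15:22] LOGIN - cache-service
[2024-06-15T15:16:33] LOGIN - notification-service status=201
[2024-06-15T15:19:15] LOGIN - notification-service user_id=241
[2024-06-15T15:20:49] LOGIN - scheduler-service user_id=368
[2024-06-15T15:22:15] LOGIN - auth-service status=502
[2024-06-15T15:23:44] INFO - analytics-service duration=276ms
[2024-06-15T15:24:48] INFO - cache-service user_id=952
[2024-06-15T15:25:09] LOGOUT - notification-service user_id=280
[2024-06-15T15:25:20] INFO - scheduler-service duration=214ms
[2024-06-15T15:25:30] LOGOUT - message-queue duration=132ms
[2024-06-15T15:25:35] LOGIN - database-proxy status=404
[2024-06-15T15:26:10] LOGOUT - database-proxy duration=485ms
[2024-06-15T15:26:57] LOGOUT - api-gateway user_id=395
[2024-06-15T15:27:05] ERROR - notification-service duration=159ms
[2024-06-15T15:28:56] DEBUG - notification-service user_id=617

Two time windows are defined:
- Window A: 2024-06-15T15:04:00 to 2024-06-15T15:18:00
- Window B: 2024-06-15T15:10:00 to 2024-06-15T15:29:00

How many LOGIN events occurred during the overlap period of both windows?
4

To find overlap events:

1. Window A: 2024-06-15T15:04:00 to 2024-06-15T15:18:00
2. Window B: 2024-06-15T15:10:00 to 2024-06-15T15:29:00
3. Overlap period: 2024-06-15T15:10:00 to 2024-06-15T15:18:00
4. Count LOGIN events in overlap: 4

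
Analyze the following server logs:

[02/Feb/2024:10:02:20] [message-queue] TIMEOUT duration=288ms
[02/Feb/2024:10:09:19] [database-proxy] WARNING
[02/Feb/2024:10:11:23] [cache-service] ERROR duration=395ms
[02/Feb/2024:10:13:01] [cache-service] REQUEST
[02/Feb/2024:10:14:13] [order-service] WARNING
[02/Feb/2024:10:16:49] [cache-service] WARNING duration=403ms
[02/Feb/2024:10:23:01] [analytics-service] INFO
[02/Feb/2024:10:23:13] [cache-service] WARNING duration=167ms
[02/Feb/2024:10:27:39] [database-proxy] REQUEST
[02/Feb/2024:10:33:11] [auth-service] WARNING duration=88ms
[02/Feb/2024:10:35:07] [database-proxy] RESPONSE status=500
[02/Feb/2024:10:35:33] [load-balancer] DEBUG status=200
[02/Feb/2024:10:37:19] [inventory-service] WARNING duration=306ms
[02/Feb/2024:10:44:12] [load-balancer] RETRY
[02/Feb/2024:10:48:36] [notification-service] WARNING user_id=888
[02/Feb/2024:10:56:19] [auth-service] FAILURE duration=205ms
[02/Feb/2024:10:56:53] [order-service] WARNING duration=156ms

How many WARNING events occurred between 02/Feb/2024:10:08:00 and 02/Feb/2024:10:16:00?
2

To count events in the time window:

1. Window boundaries: 02/Feb/2024:10:08:00 to 02/Feb/2024:10:16:00
2. Filter for WARNING events within this window
3. Count matching events: 2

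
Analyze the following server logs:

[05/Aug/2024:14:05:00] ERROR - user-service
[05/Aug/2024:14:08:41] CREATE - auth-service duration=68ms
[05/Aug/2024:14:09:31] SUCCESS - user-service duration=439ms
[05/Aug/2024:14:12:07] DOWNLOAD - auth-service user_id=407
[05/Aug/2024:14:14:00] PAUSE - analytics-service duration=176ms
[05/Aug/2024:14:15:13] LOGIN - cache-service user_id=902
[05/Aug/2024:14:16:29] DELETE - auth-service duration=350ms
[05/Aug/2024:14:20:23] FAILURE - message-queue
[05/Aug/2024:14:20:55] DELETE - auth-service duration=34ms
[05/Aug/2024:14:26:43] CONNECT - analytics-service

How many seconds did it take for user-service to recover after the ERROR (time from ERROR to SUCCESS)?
271

To calculate recovery time:

1. Find ERROR event for user-service: 05/Aug/2024:14:05:00
2. Find next SUCCESS event for user-service: 05/Aug/2024:14:09:31
3. Recovery time: 05/Aug/2024:14:09:31 - 05/Aug/2024:14:05:00 = 271 seconds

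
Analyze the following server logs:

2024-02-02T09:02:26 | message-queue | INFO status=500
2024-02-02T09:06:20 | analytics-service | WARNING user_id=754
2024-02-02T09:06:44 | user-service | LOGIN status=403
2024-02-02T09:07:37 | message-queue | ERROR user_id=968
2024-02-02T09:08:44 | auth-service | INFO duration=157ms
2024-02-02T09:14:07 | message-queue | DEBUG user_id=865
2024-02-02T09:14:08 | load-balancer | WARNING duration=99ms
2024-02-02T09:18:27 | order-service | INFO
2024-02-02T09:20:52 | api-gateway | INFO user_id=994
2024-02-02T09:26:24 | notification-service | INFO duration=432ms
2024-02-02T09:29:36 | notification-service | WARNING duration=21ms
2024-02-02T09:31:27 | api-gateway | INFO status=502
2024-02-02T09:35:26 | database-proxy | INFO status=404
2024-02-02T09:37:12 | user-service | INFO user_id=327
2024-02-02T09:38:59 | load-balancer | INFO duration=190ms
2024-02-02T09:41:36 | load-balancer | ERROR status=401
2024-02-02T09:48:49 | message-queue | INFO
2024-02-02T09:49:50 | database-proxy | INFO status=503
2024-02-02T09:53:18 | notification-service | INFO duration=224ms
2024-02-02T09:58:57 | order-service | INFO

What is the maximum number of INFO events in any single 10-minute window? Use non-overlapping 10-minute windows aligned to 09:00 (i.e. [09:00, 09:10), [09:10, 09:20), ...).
4

To find the burst window:

1. Divide the log period into non-overlapping 10-minute windows starting at 09:00
2. Count INFO events in each window
3. Find the window with maximum count
4. Maximum events in a window: 4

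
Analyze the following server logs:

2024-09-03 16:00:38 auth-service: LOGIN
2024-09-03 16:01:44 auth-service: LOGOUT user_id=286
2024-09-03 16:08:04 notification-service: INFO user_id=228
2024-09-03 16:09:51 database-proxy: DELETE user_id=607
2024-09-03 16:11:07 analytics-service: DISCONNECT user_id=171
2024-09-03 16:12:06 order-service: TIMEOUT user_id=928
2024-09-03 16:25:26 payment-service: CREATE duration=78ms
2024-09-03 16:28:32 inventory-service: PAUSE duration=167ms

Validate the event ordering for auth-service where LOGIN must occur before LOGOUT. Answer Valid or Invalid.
Valid

To validate ordering:

1. Required order: LOGIN → LOGOUT
2. Rule: LOGIN must occur before LOGOUT
3. Check actual order of events for auth-service
4. Result: Valid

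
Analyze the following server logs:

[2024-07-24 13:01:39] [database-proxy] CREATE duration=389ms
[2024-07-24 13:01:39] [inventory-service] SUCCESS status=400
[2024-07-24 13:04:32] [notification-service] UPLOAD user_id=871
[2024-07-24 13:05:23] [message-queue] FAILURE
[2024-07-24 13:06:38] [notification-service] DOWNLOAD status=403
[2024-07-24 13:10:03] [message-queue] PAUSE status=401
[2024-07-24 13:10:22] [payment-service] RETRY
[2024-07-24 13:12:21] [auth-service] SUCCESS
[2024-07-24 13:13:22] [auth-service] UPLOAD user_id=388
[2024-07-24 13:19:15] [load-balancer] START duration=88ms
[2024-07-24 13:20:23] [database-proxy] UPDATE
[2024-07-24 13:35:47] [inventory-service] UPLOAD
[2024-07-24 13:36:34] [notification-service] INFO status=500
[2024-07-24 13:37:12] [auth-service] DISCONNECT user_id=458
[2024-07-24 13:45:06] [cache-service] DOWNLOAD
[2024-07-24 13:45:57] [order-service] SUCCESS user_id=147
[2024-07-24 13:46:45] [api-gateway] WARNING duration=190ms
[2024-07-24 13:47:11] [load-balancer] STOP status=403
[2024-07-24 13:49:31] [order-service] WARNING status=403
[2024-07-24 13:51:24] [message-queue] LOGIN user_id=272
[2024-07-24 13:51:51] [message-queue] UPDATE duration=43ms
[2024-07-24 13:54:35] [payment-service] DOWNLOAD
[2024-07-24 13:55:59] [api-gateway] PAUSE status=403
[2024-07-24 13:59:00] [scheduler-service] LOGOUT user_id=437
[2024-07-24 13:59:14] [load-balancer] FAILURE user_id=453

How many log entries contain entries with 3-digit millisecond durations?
2

To find matching entries:

1. Pattern to match: entries with 3-digit millisecond durations
2. Scan each log entry for the pattern
3. Count matches: 2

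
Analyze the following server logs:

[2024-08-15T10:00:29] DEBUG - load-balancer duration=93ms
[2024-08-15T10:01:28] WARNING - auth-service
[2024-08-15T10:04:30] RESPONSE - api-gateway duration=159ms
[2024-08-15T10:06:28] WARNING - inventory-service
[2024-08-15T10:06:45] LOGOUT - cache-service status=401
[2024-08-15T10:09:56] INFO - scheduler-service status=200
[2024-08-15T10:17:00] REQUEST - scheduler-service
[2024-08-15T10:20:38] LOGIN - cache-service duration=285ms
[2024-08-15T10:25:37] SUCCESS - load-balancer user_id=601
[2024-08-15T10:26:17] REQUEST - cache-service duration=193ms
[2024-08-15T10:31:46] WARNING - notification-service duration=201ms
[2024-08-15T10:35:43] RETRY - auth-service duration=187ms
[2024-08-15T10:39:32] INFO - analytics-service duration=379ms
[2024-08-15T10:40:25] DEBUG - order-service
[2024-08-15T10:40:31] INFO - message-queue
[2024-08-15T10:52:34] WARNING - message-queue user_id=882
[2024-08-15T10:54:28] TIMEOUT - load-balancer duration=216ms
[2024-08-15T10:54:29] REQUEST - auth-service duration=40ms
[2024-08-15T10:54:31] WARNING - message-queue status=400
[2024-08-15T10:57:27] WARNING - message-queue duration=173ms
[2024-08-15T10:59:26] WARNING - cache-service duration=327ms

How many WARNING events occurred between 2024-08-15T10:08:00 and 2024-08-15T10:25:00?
0

To count events in the time window:

1. Window boundaries: 2024-08-15T10:08:00 to 2024-08-15T10:25:00
2. Filter for WARNING events within this window
3. Count matching events: 0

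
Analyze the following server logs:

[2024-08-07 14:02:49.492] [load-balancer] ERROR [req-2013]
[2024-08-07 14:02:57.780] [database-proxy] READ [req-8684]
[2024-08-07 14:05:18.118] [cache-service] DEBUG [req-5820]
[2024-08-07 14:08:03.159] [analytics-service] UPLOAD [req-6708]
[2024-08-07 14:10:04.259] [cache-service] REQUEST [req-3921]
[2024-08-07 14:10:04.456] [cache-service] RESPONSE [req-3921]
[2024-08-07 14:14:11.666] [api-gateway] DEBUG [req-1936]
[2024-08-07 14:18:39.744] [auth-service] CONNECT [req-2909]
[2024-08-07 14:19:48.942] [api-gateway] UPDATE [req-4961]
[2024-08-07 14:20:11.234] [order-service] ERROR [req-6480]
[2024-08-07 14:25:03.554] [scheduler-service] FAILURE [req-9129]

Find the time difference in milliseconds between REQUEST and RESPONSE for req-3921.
197

To calculate latency:

1. Find REQUEST with id req-3921: 2024-08-07 14:10:04.259
2. Find RESPONSE with id req-3921: 2024-08-07 14:10:04.456
3. Latency: 2024-08-07 14:10:04.456 - 2024-08-07 14:10:04.259 = 197ms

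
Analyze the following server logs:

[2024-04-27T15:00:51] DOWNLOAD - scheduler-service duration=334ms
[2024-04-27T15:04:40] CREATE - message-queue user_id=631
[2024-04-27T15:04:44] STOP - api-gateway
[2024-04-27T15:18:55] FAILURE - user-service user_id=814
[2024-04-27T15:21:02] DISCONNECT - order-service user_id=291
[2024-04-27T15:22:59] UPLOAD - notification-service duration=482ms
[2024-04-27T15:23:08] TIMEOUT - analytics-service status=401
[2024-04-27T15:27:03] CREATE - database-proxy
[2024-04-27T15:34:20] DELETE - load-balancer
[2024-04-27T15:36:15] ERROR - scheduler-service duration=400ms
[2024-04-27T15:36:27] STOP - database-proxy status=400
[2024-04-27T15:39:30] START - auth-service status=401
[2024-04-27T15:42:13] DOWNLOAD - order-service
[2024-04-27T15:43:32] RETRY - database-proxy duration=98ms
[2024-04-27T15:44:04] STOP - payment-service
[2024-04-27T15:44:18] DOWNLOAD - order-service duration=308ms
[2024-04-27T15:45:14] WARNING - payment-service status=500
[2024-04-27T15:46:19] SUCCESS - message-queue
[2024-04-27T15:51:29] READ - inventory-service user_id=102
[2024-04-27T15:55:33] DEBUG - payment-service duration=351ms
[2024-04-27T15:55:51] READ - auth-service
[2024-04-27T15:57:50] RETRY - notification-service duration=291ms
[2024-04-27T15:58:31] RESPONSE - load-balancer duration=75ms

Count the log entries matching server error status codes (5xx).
1

To find matching entries:

1. Pattern to match: server error status codes (5xx)
2. Scan each log entry for the pattern
3. Count matches: 1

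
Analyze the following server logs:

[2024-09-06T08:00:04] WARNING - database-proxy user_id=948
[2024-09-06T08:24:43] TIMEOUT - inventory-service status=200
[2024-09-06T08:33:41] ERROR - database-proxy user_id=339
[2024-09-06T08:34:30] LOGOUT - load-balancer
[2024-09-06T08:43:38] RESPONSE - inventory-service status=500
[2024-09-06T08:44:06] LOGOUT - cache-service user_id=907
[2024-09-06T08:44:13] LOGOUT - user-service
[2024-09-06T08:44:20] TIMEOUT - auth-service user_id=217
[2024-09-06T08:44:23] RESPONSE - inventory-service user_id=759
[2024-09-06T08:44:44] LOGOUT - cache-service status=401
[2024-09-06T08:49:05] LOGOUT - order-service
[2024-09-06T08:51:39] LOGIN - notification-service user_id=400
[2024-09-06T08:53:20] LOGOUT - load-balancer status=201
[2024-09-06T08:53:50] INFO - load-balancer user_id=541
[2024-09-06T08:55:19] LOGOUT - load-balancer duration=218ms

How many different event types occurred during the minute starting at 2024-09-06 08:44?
3

To count unique event types:

1. Filter events in the minute starting at 2024-09-06 08:44
2. Extract event types from matching entries
3. Count unique types: 3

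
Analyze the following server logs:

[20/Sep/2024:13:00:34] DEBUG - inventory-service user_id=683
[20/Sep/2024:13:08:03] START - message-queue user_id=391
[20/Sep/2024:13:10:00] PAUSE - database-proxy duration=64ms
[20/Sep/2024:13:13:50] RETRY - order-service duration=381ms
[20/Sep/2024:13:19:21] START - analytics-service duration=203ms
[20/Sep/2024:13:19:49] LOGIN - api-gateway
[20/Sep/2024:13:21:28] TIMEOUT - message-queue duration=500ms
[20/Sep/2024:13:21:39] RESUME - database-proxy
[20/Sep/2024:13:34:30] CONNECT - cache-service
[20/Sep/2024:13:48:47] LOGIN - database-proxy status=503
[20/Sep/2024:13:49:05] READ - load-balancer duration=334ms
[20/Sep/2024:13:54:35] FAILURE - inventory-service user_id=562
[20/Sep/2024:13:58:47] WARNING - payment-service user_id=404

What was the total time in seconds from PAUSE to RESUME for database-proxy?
699

To calculate state duration:

1. Find PAUSE event for database-proxy: 20/Sep/2024:13:10:00
2. Find RESUME event for database-proxy: 20/Sep/2024:13:21:39
3. Calculate duration: 20/Sep/2024:13:21:39 - 20/Sep/2024:13:10:00 = 699 seconds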